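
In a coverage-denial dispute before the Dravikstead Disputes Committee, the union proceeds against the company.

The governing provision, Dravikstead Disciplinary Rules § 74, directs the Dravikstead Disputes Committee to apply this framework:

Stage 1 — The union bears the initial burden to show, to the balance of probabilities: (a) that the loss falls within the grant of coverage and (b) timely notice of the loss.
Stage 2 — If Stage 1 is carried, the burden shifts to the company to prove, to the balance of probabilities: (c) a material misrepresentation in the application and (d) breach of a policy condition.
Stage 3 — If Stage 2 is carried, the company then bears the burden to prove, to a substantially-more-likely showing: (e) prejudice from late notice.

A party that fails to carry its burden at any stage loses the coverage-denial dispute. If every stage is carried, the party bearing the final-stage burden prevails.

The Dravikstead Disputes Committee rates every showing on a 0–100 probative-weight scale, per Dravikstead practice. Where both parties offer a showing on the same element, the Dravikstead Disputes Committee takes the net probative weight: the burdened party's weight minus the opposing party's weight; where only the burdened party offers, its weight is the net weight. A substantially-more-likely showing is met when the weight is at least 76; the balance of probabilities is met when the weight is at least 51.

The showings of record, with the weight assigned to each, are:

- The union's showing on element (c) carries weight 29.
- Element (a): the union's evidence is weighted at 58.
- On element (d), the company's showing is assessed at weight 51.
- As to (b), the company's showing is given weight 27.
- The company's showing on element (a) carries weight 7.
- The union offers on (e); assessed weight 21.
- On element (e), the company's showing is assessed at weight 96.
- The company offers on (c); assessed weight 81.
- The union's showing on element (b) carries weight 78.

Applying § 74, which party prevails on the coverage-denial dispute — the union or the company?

union

Stage 1 — burden on union; standard: the balance of probabilities (weight is at least 51).
    (a): 58 − 7 = 51 ≥ 51 [met]
    (b): 78 − 27 = 51 ≥ 51 [met]
  The union carries Stage 1; the company now bears the burden.
Stage 2 — burden on company; standard: the balance of probabilities (weight is at least 51).
    (c): 81 − 29 = 52 ≥ 51 [met]
    (d): 51 ≥ 51 [met]
  Stage 2 carried; the burden remains with the company.
Stage 3 — burden on company; standard: a substantially-more-likely showing (weight is at least 76).
    (e): 96 − 21 = 75 < 76 [not met]
  The company does not carry Stage 3.
So the union prevails.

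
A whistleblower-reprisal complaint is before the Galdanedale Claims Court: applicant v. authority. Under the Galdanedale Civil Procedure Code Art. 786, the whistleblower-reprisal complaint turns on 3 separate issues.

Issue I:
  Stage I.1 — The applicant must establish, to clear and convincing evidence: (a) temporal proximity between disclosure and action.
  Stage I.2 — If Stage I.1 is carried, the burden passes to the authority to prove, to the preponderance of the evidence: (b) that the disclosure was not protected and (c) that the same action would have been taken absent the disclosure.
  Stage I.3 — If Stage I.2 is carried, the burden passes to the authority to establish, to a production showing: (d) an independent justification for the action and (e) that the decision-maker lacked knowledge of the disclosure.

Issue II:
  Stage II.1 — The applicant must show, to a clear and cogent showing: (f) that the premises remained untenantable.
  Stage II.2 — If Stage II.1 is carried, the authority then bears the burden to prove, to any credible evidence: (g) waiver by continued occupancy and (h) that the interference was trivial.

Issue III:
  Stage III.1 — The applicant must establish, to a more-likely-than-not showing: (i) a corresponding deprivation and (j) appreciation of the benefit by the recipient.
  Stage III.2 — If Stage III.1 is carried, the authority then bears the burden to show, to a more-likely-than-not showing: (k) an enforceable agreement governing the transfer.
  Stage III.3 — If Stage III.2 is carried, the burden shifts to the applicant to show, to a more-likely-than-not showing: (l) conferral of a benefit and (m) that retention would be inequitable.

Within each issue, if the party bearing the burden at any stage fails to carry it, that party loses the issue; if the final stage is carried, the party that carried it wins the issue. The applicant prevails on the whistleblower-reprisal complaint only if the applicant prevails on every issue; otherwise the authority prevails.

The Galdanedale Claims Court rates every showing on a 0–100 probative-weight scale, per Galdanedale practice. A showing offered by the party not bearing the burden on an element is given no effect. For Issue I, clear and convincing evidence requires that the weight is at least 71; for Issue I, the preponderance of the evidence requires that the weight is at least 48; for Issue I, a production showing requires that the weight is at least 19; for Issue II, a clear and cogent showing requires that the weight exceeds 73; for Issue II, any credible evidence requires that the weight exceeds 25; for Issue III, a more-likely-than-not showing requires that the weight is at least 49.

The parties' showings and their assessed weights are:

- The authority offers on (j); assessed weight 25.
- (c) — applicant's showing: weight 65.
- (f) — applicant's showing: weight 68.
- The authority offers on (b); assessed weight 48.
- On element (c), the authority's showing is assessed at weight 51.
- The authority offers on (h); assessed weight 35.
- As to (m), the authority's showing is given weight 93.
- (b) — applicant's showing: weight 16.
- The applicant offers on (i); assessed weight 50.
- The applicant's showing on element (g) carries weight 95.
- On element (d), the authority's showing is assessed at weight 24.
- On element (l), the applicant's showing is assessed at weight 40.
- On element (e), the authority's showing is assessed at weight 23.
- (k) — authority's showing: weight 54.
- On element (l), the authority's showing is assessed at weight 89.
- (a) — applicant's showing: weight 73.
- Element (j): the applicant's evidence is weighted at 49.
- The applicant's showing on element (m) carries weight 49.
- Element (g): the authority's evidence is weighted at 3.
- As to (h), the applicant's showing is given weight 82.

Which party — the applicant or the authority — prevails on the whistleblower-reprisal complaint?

authority

— Issue I —
At Stage I.1 the applicant must meet clear and convincing evidence (weight is at least 71): on (a) the weight is 73, ≥ 71, so (a) meets the standard.
  All elements met. The burden passes to the authority.
At Stage I.2 the authority must meet the preponderance of the evidence (weight is at least 48): on (b) the weight is 48 (the applicant's 16 is given no effect), ≥ 48, so (b) meets the standard; on (c) the weight is 51 (the applicant's 65 is given no effect), ≥ 48, so (c) meets the standard.
  Stage I.2 is satisfied; the authority continues to bear the burden.
At Stage I.3 the authority must meet a production showing (weight is at least 19): on (d) the weight is 24, ≥ 19, so (d) meets the standard; on (e) the weight is 23, ≥ 19, so (e) meets the standard.
  Stage I.3 carried; the final stage is satisfied.
All stages carried — the authority prevails on this issue.
— Issue II —
Stage II.1 (applicant, a clear and cogent showing, weight exceeds 73): (f) 68 ≤ 73 — fails.
  Stage II.1 not carried; the applicant fails its burden.
So the authority prevails on this issue.
— Issue III —
At Stage III.1 the applicant must meet a more-likely-than-not showing (weight is at least 49): on (i) the weight is 50, ≥ 49, so (i) meets the standard; on (j) the weight is 49 (the authority's 25 is given no effect), ≥ 49, so (j) meets the standard.
  Stage III.1 carried; the burden shifts to the authority.
At Stage III.2 the authority must meet a more-likely-than-not showing (weight is at least 49): on (k) the weight is 54, ≥ 49, so (k) meets the standard.
  Stage III.2 is satisfied; the onus moves to the applicant.
At Stage III.3 the applicant must meet a more-likely-than-not showing (weight is at least 49): on (l) the weight is 40 (the authority's 89 is given no effect), < 49, so (l) does not meet the standard; on (m) the weight is 49 (the authority's 93 is given no effect), which does reach 49, so (m) meets the standard.
  Stage III.3 not carried; the applicant fails its burden.
The authority prevails on this issue.
Per-issue: Issue I → authority; Issue II → authority; Issue III → authority. The applicant must prevail on every issue; overall, the authority prevails.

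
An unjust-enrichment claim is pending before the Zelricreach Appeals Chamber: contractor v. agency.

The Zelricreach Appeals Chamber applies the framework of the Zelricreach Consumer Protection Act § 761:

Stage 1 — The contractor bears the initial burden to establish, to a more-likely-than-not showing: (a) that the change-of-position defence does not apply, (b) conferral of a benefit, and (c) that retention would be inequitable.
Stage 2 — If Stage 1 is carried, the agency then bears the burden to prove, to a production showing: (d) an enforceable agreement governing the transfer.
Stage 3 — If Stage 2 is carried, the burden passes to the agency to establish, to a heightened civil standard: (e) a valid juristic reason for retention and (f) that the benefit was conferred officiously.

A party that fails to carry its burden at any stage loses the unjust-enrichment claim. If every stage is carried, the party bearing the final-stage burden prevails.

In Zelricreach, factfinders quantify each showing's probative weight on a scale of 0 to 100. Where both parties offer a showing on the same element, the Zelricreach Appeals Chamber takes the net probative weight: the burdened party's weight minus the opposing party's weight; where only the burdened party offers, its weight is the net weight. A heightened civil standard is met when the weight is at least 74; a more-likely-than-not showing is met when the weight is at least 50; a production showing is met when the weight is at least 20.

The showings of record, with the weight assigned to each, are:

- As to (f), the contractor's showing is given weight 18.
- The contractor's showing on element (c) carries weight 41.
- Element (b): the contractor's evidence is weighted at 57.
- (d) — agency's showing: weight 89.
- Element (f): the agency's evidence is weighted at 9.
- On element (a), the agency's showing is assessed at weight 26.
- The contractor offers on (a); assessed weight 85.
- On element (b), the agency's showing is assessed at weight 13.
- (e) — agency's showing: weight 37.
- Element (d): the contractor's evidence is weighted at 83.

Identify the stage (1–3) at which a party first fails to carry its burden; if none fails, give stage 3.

stage 1

At Stage 1 the contractor must meet a more-likely-than-not showing (weight is at least 50): on (a) the weight is 85 less the opposing 26 gives net 59, ≥ 50, so (a) meets the standard; on (b) the weight is 57 less the opposing 13 gives net 44, < 50, so (b) does not meet the standard; on (c) the weight is 41, < 50, so (c) does not meet the standard.
  Stage 1 not carried; the contractor fails its burden.
The analysis ends at Stage 1; the agency prevails.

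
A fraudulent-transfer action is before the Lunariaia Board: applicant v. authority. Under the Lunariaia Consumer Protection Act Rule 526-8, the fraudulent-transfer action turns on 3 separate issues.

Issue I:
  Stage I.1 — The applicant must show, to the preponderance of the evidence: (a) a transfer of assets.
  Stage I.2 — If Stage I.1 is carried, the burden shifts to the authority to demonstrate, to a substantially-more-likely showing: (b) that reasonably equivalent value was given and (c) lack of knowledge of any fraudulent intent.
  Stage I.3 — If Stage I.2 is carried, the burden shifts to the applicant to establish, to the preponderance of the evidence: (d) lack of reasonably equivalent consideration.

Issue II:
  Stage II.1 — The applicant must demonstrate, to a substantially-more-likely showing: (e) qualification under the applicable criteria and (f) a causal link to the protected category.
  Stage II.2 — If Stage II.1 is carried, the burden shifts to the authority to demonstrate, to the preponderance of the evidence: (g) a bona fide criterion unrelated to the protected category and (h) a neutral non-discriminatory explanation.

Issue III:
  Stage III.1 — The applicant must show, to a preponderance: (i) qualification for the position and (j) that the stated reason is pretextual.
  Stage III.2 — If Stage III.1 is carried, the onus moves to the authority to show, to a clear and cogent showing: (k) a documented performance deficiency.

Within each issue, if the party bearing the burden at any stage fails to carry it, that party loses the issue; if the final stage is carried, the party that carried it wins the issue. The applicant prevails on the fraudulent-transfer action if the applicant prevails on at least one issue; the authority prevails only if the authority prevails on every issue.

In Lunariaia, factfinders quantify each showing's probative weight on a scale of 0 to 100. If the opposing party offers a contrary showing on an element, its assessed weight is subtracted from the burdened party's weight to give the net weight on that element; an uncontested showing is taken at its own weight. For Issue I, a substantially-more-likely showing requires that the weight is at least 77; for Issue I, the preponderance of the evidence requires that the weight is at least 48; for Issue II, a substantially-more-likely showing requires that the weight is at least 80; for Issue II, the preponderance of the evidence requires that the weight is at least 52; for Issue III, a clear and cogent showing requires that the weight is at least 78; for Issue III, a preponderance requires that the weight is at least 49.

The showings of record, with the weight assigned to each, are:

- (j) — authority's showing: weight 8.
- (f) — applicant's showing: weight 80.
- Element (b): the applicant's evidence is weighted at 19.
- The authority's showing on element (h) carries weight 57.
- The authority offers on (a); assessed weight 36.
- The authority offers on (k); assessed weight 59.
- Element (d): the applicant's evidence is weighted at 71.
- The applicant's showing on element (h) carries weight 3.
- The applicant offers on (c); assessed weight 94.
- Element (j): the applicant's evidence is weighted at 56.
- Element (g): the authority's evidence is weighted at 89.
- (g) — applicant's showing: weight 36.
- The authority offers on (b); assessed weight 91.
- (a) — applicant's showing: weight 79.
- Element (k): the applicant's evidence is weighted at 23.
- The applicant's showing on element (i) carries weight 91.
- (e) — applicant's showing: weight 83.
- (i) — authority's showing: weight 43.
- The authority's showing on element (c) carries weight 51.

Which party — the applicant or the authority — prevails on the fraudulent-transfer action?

authority

— Issue I —
Stage I.1 — burden on applicant; standard: the preponderance of the evidence (weight is at least 48).
    (a): 79 − 36 = 43 < 48 [not met]
  The applicant does not carry Stage I.1.
So the authority prevails on this issue.
— Issue II —
At Stage II.1 the applicant must meet a substantially-more-likely showing (weight is at least 80): on (e) the weight is 83, which does reach 80, so (e) meets the standard; on (f) the weight is 80, ≥ 80, so (f) meets the standard.
  All elements met. The burden passes to the authority.
At Stage II.2 the authority must meet the preponderance of the evidence (weight is at least 52): on (g) the weight is 89 less the opposing 36 gives net 53, which does reach 52, so (g) meets the standard; on (h) the weight is 57 less the opposing 3 gives net 54, ≥ 52, so (h) meets the standard.
  The authority carries the last stage.
Every stage carried; the authority prevails on this issue.
— Issue III —
Stage III.1 — burden on applicant; standard: a preponderance (weight is at least 49).
    (i): 91 − 43 = 48 < 49 [not met]
    (j): 56 − 8 = 48 < 49 [not met]
  Stage III.1 not carried; the applicant fails its burden.
The analysis ends at Stage III.1; the authority prevails on this issue.
Per-issue: Issue I → authority; Issue II → authority; Issue III → authority. The applicant must prevail on at least one issue; overall, the authority prevails.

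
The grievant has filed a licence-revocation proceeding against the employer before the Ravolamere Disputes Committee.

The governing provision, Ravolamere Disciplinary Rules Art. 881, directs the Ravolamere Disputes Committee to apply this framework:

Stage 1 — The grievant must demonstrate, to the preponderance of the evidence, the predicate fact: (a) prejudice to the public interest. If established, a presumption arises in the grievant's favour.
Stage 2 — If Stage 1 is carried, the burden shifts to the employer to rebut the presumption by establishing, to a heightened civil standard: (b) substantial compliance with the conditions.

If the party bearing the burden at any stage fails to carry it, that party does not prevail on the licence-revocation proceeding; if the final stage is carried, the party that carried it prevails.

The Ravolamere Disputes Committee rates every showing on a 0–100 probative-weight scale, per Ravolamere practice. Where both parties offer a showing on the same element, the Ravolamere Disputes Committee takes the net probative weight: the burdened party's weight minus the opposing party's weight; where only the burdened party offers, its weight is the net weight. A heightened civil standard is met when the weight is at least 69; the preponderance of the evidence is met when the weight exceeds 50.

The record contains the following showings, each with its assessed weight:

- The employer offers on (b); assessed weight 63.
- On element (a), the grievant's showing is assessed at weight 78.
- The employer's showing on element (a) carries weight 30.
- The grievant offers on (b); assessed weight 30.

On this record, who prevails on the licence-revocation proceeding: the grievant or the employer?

employer

Stage 1 — burden on grievant; standard: the preponderance of the evidence (weight exceeds 50).
    (a): 78 − 30 = 48 ≤ 50 [not met]
  Not every element is met, so the grievant fails to carry Stage 1.
The analysis ends at Stage 1; the employer prevails.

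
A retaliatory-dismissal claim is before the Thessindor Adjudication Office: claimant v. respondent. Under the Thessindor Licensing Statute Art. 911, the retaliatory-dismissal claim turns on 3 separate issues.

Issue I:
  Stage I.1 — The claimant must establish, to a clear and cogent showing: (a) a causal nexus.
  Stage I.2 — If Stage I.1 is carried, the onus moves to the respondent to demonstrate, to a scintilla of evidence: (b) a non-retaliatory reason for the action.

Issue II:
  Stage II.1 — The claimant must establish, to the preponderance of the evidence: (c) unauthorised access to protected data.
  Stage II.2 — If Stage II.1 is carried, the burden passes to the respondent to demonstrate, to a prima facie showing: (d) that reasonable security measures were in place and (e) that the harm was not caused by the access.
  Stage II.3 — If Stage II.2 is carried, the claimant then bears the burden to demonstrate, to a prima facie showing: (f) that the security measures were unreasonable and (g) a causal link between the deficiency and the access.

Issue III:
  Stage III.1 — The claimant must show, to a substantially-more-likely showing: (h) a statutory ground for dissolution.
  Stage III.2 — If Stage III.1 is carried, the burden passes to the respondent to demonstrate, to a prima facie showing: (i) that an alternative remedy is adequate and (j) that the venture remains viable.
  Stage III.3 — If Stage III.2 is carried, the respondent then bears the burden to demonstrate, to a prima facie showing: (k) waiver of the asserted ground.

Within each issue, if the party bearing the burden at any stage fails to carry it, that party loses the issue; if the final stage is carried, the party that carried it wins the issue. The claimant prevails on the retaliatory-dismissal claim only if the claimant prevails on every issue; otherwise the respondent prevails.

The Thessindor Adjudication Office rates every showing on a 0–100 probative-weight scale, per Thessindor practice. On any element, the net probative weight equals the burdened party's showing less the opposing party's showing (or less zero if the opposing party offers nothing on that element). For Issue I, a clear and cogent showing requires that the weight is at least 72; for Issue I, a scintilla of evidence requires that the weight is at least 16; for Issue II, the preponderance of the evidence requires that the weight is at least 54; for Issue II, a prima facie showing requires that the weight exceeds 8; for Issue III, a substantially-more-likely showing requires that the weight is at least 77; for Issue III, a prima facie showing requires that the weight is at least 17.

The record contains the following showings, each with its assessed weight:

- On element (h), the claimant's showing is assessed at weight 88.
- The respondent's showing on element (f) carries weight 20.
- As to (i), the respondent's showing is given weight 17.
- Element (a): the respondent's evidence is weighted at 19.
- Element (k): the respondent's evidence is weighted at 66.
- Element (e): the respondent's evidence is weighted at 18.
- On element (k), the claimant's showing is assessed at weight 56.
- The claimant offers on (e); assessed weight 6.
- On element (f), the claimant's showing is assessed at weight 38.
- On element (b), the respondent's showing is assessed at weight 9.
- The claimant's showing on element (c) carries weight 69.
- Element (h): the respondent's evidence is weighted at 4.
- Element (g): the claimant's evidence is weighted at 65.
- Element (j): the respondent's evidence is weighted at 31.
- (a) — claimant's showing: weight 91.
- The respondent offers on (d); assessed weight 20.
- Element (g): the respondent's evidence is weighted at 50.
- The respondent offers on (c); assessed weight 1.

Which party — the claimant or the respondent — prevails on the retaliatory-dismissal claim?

claimant

— Issue I —
At Stage I.1 the claimant must meet a clear and cogent showing (weight is at least 72): on (a) the weight is 91 less the opposing 19 gives net 72, which does reach 72, so (a) meets the standard.
  Stage I.1 carried; the burden shifts to the respondent.
At Stage I.2 the respondent must meet a scintilla of evidence (weight is at least 16): on (b) the weight is 9, which does not reach 16, so (b) does not meet the standard.
  The respondent does not carry Stage I.2.
The analysis ends at Stage I.2; the claimant prevails on this issue.
— Issue II —
Stage II.1 — burden on claimant; standard: the preponderance of the evidence (weight is at least 54).
    (c): 69 − 1 = 68 ≥ 54 [met]
  The claimant carries Stage II.1; the respondent now bears the burden.
Stage II.2 — burden on respondent; standard: a prima facie showing (weight exceeds 8).
    (d): 20 > 8 [met]
    (e): 18 − 6 = 12 > 8 [met]
  All elements met. The burden passes to the claimant.
Stage II.3 — burden on claimant; standard: a prima facie showing (weight exceeds 8).
    (f): 38 − 20 = 18 > 8 [met]
    (g): 65 − 50 = 15 > 8 [met]
  The claimant carries the last stage.
With every stage satisfied, the claimant prevails on this issue.
— Issue III —
At Stage III.1 the claimant must meet a substantially-more-likely showing (weight is at least 77): on (h) the weight is 88 less the opposing 4 gives net 84, which does reach 77, so (h) meets the standard.
  All elements met. The burden passes to the respondent.
At Stage III.2 the respondent must meet a prima facie showing (weight is at least 17): on (i) the weight is 17, which does reach 17, so (i) meets the standard; on (j) the weight is 31, ≥ 17, so (j) meets the standard.
  Stage III.2 carried; the burden remains with the respondent.
At Stage III.3 the respondent must meet a prima facie showing (weight is at least 17): on (k) the weight is 66 less the opposing 56 gives net 10, which does not reach 17, so (k) does not meet the standard.
  The respondent does not carry Stage III.3.
So the claimant prevails on this issue.
Per-issue: Issue I → claimant; Issue II → claimant; Issue III → claimant. The claimant must prevail on every issue; overall, the claimant prevails.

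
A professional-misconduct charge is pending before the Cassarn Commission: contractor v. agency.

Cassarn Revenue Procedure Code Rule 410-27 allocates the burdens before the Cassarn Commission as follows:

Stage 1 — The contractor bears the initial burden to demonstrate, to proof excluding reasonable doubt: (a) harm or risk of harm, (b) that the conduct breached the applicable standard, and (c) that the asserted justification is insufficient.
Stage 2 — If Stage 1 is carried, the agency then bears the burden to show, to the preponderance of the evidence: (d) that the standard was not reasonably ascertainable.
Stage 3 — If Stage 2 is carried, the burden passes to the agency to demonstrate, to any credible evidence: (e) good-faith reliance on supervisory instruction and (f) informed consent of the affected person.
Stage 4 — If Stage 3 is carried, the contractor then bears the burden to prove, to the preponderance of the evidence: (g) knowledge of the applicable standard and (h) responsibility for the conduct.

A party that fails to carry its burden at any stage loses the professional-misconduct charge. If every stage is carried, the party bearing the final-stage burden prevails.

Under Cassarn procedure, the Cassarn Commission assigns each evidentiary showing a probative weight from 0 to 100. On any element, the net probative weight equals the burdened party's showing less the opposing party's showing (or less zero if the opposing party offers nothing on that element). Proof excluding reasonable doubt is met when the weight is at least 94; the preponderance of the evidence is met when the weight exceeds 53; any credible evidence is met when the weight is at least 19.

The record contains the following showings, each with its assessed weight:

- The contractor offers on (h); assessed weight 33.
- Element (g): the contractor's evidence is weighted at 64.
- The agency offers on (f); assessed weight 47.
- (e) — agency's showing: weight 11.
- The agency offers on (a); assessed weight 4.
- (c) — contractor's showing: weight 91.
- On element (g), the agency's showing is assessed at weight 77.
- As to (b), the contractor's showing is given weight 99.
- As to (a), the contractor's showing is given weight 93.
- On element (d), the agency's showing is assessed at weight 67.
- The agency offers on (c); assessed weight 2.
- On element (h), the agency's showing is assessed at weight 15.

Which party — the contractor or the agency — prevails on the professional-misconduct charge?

Stage 1 (contractor, proof excluding reasonable doubt, weight is at least 94): (a) net 93−4=89 < 94 — fails; (b) 99 ≥ 94 — meets; (c) net 91−2=89 < 94 — fails.
  Stage 1 not carried; the contractor fails its burden.
So the agency prevails.

agency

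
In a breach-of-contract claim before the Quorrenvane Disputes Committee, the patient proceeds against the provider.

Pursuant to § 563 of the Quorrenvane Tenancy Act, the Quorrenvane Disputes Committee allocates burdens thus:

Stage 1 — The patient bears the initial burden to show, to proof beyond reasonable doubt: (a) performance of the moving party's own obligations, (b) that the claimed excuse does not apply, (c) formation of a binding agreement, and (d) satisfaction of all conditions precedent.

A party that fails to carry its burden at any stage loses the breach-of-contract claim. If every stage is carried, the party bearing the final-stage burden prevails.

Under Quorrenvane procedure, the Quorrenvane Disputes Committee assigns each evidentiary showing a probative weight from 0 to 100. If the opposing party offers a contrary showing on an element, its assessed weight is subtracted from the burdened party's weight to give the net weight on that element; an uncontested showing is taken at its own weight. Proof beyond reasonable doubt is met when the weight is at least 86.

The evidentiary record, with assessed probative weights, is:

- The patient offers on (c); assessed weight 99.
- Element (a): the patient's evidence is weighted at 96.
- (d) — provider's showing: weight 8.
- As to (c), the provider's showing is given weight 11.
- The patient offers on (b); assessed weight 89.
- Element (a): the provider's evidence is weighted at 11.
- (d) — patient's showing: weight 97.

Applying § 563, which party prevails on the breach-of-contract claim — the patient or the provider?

provider

Stage 1 — burden on patient; standard: proof beyond reasonable doubt (weight is at least 86).
    (a): 96 − 11 = 85 < 86 [not met]
    (b): 89 ≥ 86 [met]
    (c): 99 − 11 = 88 ≥ 86 [met]
    (d): 97 − 8 = 89 ≥ 86 [met]
  Stage 1 not carried; the patient fails its burden.
So the provider prevails.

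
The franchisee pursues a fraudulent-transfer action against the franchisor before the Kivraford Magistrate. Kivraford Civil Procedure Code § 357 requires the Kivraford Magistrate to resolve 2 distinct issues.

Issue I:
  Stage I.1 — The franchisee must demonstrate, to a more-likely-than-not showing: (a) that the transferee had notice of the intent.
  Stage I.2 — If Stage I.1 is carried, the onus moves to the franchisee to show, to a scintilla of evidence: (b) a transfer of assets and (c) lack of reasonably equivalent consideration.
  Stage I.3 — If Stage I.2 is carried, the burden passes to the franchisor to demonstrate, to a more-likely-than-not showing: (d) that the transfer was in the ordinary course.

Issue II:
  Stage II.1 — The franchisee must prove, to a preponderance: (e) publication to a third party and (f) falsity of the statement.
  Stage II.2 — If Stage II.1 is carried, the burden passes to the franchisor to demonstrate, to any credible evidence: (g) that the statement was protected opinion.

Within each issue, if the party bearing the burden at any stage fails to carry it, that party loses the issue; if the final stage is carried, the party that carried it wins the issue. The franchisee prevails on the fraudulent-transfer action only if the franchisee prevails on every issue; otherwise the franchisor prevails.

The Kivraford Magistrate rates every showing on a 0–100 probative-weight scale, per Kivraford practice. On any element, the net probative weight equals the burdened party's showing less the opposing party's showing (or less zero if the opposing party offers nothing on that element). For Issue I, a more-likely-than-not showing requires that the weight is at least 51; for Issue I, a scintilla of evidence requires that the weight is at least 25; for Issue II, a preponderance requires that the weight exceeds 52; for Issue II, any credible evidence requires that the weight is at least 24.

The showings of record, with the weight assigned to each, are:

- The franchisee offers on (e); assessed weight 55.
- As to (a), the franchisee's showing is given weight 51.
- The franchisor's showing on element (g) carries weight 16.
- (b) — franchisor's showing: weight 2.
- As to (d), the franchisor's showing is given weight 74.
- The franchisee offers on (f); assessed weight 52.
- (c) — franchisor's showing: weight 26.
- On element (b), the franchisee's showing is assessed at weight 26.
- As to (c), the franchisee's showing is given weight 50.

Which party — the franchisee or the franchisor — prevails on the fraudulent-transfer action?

franchisor

— Issue I —
Stage I.1 (franchisee, a more-likely-than-not showing, weight is at least 51): (a) 51 ≥ 51 — meets.
  Stage I.1 carried; the burden remains with the franchisee.
Stage I.2 (franchisee, a scintilla of evidence, weight is at least 25): (b) net 26−2=24 < 25 — fails; (c) net 50−26=24 < 25 — fails.
  Stage I.2 not carried; the franchisee fails its burden.
The franchisor prevails on this issue.
— Issue II —
Stage II.1 — burden on franchisee; standard: a preponderance (weight exceeds 52).
    (e): 55 > 52 [met]
    (f): 52 ≤ 52 [not met]
  Not every element is met, so the franchisee fails to carry Stage II.1.
The franchisor prevails on this issue.
Per-issue: Issue I → franchisor; Issue II → franchisor. The franchisee must prevail on every issue; overall, the franchisor prevails.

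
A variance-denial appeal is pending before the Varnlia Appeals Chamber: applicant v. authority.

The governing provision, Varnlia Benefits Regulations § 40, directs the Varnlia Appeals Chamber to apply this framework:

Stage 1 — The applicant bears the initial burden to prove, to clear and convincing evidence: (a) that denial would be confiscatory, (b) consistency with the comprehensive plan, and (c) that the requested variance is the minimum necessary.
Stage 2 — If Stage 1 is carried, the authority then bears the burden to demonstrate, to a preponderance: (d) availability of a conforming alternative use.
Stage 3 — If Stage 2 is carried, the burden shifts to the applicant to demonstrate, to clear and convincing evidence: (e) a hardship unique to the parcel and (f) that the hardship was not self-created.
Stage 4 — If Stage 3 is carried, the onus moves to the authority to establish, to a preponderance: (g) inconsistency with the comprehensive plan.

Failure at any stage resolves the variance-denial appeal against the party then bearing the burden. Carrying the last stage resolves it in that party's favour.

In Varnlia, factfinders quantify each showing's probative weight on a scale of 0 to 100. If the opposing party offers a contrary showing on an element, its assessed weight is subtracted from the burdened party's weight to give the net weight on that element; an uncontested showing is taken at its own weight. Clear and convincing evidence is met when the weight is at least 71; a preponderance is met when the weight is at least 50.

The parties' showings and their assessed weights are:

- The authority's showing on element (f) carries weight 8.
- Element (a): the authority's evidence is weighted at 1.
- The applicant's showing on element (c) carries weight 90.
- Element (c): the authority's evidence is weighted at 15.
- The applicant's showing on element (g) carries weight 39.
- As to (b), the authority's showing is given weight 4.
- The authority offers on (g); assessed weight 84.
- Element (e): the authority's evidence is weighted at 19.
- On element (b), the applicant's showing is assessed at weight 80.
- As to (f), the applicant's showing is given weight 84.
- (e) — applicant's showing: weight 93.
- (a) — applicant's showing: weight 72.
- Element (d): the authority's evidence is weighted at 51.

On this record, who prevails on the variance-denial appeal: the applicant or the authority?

applicant

Stage 1 (applicant, clear and convincing evidence, weight is at least 71): (a) net 72−1=71 ≥ 71 — meets; (b) net 80−4=76 ≥ 71 — meets; (c) net 90−15=75 ≥ 71 — meets.
  Stage 1 is satisfied; the onus moves to the authority.
Stage 2 (authority, a preponderance, weight is at least 50): (d) 51 ≥ 50 — meets.
  Stage 2 is satisfied; the onus moves to the applicant.
Stage 3 (applicant, clear and convincing evidence, weight is at least 71): (e) net 93−19=74 ≥ 71 — meets; (f) net 84−8=76 ≥ 71 — meets.
  Stage 3 carried; the burden shifts to the authority.
Stage 4 (authority, a preponderance, weight is at least 50): (g) net 84−39=45 < 50 — fails.
  Not every element is met, so the authority fails to carry Stage 4.
The applicant prevails.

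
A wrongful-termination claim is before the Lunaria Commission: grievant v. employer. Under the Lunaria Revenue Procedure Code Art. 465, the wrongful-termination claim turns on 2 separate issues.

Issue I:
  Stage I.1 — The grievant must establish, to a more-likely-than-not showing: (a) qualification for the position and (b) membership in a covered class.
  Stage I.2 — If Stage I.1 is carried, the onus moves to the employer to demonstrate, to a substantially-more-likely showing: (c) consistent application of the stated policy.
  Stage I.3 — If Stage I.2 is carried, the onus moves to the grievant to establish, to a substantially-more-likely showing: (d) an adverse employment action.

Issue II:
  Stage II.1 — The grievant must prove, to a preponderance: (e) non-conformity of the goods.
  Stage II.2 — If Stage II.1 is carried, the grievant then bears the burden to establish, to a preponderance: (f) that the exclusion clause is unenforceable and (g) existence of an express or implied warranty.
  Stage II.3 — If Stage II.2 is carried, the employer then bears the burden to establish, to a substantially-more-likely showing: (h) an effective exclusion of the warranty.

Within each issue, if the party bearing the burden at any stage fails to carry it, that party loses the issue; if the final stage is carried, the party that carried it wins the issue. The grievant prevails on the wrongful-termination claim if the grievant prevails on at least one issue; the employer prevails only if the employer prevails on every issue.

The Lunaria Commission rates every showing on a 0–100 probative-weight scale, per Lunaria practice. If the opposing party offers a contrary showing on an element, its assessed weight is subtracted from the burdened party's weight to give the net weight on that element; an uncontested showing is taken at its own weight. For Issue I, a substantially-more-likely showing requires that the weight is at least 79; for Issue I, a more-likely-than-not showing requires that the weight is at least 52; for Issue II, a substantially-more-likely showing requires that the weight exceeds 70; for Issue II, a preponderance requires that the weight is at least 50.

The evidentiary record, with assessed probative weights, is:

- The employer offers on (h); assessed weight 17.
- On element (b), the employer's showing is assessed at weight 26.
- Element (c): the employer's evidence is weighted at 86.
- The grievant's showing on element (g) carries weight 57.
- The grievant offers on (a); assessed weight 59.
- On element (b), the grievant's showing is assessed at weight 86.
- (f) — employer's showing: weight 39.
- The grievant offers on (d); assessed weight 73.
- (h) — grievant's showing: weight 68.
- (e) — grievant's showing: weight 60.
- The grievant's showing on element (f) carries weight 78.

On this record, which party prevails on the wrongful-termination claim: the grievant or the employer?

— Issue I —
Stage I.1 — burden on grievant; standard: a more-likely-than-not showing (weight is at least 52).
    (a): 59 ≥ 52 [met]
    (b): 86 − 26 = 60 ≥ 52 [met]
  Stage I.1 carried; the burden shifts to the employer.
Stage I.2 — burden on employer; standard: a substantially-more-likely showing (weight is at least 79).
    (c): 86 ≥ 79 [met]
  All elements met. The burden passes to the grievant.
Stage I.3 — burden on grievant; standard: a substantially-more-likely showing (weight is at least 79).
    (d): 73 < 79 [not met]
  Stage I.3 not carried; the grievant fails its burden.
The employer prevails on this issue.
— Issue II —
Stage II.1 (grievant, a preponderance, weight is at least 50): (e) 60 ≥ 50 — meets.
  All elements met. The grievant retains the burden for Stage II.2.
Stage II.2 (grievant, a preponderance, weight is at least 50): (f) net 78−39=39 < 50 — fails; (g) 57 ≥ 50 — meets.
  Not every element is met, so the grievant fails to carry Stage II.2.
The analysis ends at Stage II.2; the employer prevails on this issue.
Per-issue: Issue I → employer; Issue II → employer. The grievant must prevail on at least one issue; overall, the employer prevails.

employer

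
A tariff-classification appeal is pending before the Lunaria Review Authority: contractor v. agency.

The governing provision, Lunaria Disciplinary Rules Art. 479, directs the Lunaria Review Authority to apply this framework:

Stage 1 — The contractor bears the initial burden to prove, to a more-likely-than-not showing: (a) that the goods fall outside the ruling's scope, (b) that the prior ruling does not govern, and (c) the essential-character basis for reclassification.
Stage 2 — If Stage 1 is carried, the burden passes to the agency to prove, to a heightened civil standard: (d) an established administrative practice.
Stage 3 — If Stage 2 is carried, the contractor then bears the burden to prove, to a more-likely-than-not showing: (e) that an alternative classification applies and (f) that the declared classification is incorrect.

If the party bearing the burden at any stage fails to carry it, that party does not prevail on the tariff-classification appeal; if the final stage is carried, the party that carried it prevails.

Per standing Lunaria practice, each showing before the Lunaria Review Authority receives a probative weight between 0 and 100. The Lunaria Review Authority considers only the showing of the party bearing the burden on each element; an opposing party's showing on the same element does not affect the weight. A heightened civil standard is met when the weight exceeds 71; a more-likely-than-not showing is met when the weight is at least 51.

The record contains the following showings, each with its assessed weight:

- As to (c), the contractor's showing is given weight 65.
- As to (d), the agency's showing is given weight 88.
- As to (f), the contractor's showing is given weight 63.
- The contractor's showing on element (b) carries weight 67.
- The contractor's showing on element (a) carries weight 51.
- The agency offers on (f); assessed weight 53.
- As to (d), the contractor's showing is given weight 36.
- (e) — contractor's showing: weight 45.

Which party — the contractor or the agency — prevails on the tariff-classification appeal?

agency

Stage 1 — burden on contractor; standard: a more-likely-than-not showing (weight is at least 51).
    (a): 51 ≥ 51 [met]
    (b): 67 ≥ 51 [met]
    (c): 65 ≥ 51 [met]
  Stage 1 is satisfied; the onus moves to the agency.
Stage 2 — burden on agency; standard: a heightened civil standard (weight exceeds 71).
    (d): 88 (contractor's 36 disregarded) > 71 [met]
  Stage 2 carried; the burden shifts to the contractor.
Stage 3 — burden on contractor; standard: a more-likely-than-not showing (weight is at least 51).
    (e): 45 < 51 [not met]
    (f): 63 (agency's 53 disregarded) ≥ 51 [met]
  The contractor does not carry Stage 3.
The agency prevails.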